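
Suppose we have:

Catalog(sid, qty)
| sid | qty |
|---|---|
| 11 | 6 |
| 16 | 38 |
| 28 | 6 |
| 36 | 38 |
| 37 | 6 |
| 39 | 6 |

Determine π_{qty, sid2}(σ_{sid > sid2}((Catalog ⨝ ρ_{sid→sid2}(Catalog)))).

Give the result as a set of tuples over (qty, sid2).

ρ[sid→sid2]: schema becomes (sid2, qty); tuples unchanged.
Natural join on qty: {(11, 6, 11), (11, 6, 28), (11, 6, 37), (11, 6, 39), (16, 38, 16), (16, 38, 36), (28, 6, 11), (28, 6, 28), (28, 6, 37), (28, 6, 39), (36, 38, 16), (36, 38, 36), (37, 6, 11), (37, 6, 28), (37, 6, 37), (37, 6, 39), (39, 6, 11), (39, 6, 28), (39, 6, 37), (39, 6, 39)}
σ[sid > sid2]: keep tuples satisfying sid > sid2 → {(28, 6, 11), (36, 38, 16), (37, 6, 11), (37, 6, 28), (39, 6, 11), (39, 6, 28), (39, 6, 37)}
Keep only column(s) qty, sid2 (3 duplicate(s) eliminated): {(38, 16), (6, 11), (6, 28), (6, 37)}

{(38, 16), (6, 11), (6, 28), (6, 37)}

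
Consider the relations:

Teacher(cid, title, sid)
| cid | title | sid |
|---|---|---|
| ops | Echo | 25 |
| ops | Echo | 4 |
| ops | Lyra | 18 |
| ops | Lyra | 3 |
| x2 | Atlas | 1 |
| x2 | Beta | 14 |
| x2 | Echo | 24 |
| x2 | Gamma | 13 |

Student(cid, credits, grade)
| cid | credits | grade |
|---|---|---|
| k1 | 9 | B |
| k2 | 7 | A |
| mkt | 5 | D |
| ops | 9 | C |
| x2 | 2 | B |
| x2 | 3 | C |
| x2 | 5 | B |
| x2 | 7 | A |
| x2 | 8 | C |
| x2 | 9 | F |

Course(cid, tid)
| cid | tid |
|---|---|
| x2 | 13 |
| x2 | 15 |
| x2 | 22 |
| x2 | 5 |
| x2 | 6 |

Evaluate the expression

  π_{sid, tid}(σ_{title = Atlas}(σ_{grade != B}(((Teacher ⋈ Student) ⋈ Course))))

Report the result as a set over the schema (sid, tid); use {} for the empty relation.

{(1, 13), (1, 15), (1, 22), (1, 5), (1, 6)}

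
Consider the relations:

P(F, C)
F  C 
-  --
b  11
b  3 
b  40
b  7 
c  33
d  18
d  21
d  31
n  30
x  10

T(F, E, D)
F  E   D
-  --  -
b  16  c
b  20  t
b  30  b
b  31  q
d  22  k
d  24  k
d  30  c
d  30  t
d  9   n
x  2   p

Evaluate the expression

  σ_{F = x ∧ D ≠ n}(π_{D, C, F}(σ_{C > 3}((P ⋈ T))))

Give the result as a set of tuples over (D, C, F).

{(p, 10, x)}

Joining P and T on F yields {(b, 11, 16, c), (b, 11, 20, t), (b, 11, 30, b), (b, 11, 31, q), (b, 3, 16, c), (b, 3, 20, t), (b, 3, 30, b), (b, 3, 31, q), (b, 40, 16, c), (b, 40, 20, t), (b, 40, 30, b), (b, 40, 31, q), (b, 7, 16, c), (b, 7, 20, t), (b, 7, 30, b), (b, 7, 31, q), (d, 18, 22, k), (d, 18, 24, k), (d, 18, 30, c), (d, 18, 30, t), (d, 18, 9, n), (d, 21, 22, k), (d, 21, 24, k), (d, 21, 30, c), (d, 21, 30, t), (d, 21, 9, n), (d, 31, 22, k), (d, 31, 24, k), (d, 31, 30, c), (d, 31, 30, t), (d, 31, 9, n), (x, 10, 2, p)}.
Filtering on C > 3 leaves {(b, 11, 16, c), (b, 11, 20, t), (b, 11, 30, b), (b, 11, 31, q), (b, 40, 16, c), (b, 40, 20, t), (b, 40, 30, b), (b, 40, 31, q), (b, 7, 16, c), (b, 7, 20, t), (b, 7, 30, b), (b, 7, 31, q), (d, 18, 22, k), (d, 18, 24, k), (d, 18, 30, c), (d, 18, 30, t), (d, 18, 9, n), (d, 21, 22, k), (d, 21, 24, k), (d, 21, 30, c), (d, 21, 30, t), (d, 21, 9, n), (d, 31, 22, k), (d, 31, 24, k), (d, 31, 30, c), (d, 31, 30, t), (d, 31, 9, n), (x, 10, 2, p)}.
Keep only column(s) D, C, F (3 duplicate(s) eliminated): {(b, 11, b), (b, 40, b), (b, 7, b), (c, 11, b), (c, 18, d), (c, 21, d), (c, 31, d), (c, 40, b), (c, 7, b), (k, 18, d), (k, 21, d), (k, 31, d), (n, 18, d), (n, 21, d), (n, 31, d), (p, 10, x), (q, 11, b), (q, 40, b), (q, 7, b), (t, 11, b), (t, 18, d), (t, 21, d), (t, 31, d), (t, 40, b), (t, 7, b)}
Filtering on F = x ∧ D ≠ n leaves {(p, 10, x)}.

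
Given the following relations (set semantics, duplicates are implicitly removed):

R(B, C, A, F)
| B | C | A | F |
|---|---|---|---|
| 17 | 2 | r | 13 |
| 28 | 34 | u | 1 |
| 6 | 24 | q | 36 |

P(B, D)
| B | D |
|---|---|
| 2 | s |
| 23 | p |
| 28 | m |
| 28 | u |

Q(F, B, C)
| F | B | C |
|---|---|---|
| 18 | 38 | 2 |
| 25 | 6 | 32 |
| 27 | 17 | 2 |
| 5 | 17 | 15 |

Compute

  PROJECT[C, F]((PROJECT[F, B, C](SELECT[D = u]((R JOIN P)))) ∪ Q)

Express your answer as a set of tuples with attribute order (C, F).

{(15, 5), (2, 18), (2, 27), (32, 25), (34, 1)}

Joining R and P on B yields {(28, 34, u, 1, m), (28, 34, u, 1, u)}.
Apply σ_{D = u}; surviving tuples: {(28, 34, u, 1, u)}
π[F, B, C]: project onto (F, B, C) → {(1, 28, 34)}
Taking the union: {(1, 28, 34), (18, 38, 2), (25, 6, 32), (27, 17, 2), (5, 17, 15)}
π[C, F]: project onto (C, F) → {(15, 5), (2, 18), (2, 27), (32, 25), (34, 1)}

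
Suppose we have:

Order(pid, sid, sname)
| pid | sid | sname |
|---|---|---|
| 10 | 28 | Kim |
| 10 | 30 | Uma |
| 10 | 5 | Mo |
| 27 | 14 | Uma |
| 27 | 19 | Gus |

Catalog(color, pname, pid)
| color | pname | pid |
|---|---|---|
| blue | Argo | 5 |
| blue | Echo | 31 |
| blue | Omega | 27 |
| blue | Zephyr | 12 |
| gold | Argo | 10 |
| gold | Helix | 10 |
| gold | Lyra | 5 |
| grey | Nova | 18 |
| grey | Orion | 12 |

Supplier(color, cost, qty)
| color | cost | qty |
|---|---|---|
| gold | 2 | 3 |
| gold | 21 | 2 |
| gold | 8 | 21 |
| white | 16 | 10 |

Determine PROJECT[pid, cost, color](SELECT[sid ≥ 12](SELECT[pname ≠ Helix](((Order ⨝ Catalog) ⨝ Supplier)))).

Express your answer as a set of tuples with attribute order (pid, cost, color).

Natural join on pid: {(10, 28, Kim, gold, Argo), (10, 28, Kim, gold, Helix), (10, 30, Uma, gold, Argo), (10, 30, Uma, gold, Helix), (10, 5, Mo, gold, Argo), (10, 5, Mo, gold, Helix), (27, 14, Uma, blue, Omega), (27, 19, Gus, blue, Omega)}
Natural join on color: {(10, 28, Kim, gold, Argo, 2, 3), (10, 28, Kim, gold, Argo, 21, 2), (10, 28, Kim, gold, Argo, 8, 21), (10, 28, Kim, gold, Helix, 2, 3), (10, 28, Kim, gold, Helix, 21, 2), (10, 28, Kim, gold, Helix, 8, 21), (10, 30, Uma, gold, Argo, 2, 3), (10, 30, Uma, gold, Argo, 21, 2), (10, 30, Uma, gold, Argo, 8, 21), (10, 30, Uma, gold, Helix, 2, 3), (10, 30, Uma, gold, Helix, 21, 2), (10, 30, Uma, gold, Helix, 8, 21), (10, 5, Mo, gold, Argo, 2, 3), (10, 5, Mo, gold, Argo, 21, 2), (10, 5, Mo, gold, Argo, 8, 21), (10, 5, Mo, gold, Helix, 2, 3), (10, 5, Mo, gold, Helix, 21, 2), (10, 5, Mo, gold, Helix, 8, 21)}
Apply σ_{pname ≠ Helix}; surviving tuples: {(10, 28, Kim, gold, Argo, 2, 3), (10, 28, Kim, gold, Argo, 21, 2), (10, 28, Kim, gold, Argo, 8, 21), (10, 30, Uma, gold, Argo, 2, 3), (10, 30, Uma, gold, Argo, 21, 2), (10, 30, Uma, gold, Argo, 8, 21), (10, 5, Mo, gold, Argo, 2, 3), (10, 5, Mo, gold, Argo, 21, 2), (10, 5, Mo, gold, Argo, 8, 21)}
Apply σ_{sid ≥ 12}; surviving tuples: {(10, 28, Kim, gold, Argo, 2, 3), (10, 28, Kim, gold, Argo, 21, 2), (10, 28, Kim, gold, Argo, 8, 21), (10, 30, Uma, gold, Argo, 2, 3), (10, 30, Uma, gold, Argo, 21, 2), (10, 30, Uma, gold, Argo, 8, 21)}
π_{pid, cost, color} gives {(10, 2, gold), (10, 21, gold), (10, 8, gold)} (3 duplicate(s) eliminated).

{(10, 2, gold), (10, 21, gold), (10, 8, gold)}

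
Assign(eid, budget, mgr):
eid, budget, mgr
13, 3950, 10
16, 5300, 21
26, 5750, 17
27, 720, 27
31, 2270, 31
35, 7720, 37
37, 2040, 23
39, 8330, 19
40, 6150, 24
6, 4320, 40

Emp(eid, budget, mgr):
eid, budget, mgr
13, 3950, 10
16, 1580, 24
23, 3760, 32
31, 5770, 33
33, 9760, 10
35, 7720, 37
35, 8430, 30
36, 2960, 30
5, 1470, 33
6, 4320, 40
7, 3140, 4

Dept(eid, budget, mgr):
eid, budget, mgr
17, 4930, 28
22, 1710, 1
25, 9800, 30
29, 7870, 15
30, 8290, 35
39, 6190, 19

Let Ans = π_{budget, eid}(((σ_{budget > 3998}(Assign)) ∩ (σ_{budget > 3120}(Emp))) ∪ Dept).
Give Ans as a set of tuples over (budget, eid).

{(1710, 22), (4320, 6), (4930, 17), (6190, 39), (7720, 35), (7870, 29), (8290, 30), (9800, 25)}

σ[budget > 3998]: keep tuples satisfying budget > 3998 → {(16, 5300, 21), (26, 5750, 17), (35, 7720, 37), (39, 8330, 19), (40, 6150, 24), (6, 4320, 40)}
σ[budget > 3120]: keep tuples satisfying budget > 3120 → {(13, 3950, 10), (23, 3760, 32), (31, 5770, 33), (33, 9760, 10), (35, 7720, 37), (35, 8430, 30), (6, 4320, 40), (7, 3140, 4)}
Intersection: {(16, 5300, 21), (26, 5750, 17), (35, 7720, 37), (39, 8330, 19), (40, 6150, 24), (6, 4320, 40)} with {(13, 3950, 10), (23, 3760, 32), (31, 5770, 33), (33, 9760, 10), (35, 7720, 37), (35, 8430, 30), (6, 4320, 40), (7, 3140, 4)} → {(35, 7720, 37), (6, 4320, 40)}
Union: {(35, 7720, 37), (6, 4320, 40)} with {(17, 4930, 28), (22, 1710, 1), (25, 9800, 30), (29, 7870, 15), (30, 8290, 35), (39, 6190, 19)} → {(17, 4930, 28), (22, 1710, 1), (25, 9800, 30), (29, 7870, 15), (30, 8290, 35), (35, 7720, 37), (39, 6190, 19), (6, 4320, 40)}
Projecting to budget, eid: {(1710, 22), (4320, 6), (4930, 17), (6190, 39), (7720, 35), (7870, 29), (8290, 30), (9800, 25)}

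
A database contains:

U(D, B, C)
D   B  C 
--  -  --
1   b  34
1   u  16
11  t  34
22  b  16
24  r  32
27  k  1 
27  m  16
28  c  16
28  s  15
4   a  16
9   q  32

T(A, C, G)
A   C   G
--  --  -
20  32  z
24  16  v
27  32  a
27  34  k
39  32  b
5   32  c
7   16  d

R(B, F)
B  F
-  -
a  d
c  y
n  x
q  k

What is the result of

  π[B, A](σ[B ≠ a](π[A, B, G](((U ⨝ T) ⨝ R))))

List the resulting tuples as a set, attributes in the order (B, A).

Natural join on C: {(1, b, 34, 27, k), (1, u, 16, 24, v), (1, u, 16, 7, d), (11, t, 34, 27, k), (22, b, 16, 24, v), (22, b, 16, 7, d), (24, r, 32, 20, z), (24, r, 32, 27, a), (24, r, 32, 39, b), (24, r, 32, 5, c), (27, m, 16, 24, v), (27, m, 16, 7, d), (28, c, 16, 24, v), (28, c, 16, 7, d), (4, a, 16, 24, v), (4, a, 16, 7, d), (9, q, 32, 20, z), (9, q, 32, 27, a), (9, q, 32, 39, b), (9, q, 32, 5, c)}
Natural join on B: {(28, c, 16, 24, v, y), (28, c, 16, 7, d, y), (4, a, 16, 24, v, d), (4, a, 16, 7, d, d), (9, q, 32, 20, z, k), (9, q, 32, 27, a, k), (9, q, 32, 39, b, k), (9, q, 32, 5, c, k)}
π[A, B, G]: project onto (A, B, G) → {(20, q, z), (24, a, v), (24, c, v), (27, q, a), (39, q, b), (5, q, c), (7, a, d), (7, c, d)}
Selection B ≠ a: {(20, q, z), (24, c, v), (27, q, a), (39, q, b), (5, q, c), (7, c, d)}
π[B, A]: project onto (B, A) → {(c, 24), (c, 7), (q, 20), (q, 27), (q, 39), (q, 5)}

{(c, 24), (c, 7), (q, 20), (q, 27), (q, 39), (q, 5)}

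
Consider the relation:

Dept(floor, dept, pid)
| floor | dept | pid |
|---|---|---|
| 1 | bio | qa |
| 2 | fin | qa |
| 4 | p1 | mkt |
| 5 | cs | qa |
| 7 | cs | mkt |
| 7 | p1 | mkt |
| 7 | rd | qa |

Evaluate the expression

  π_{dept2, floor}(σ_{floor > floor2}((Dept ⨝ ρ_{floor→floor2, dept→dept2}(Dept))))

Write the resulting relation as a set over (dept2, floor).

{(bio, 2), (bio, 5), (bio, 7), (cs, 7), (fin, 5), (fin, 7), (p1, 7)}

ρ[floor→floor2, dept→dept2]: schema becomes (floor2, dept2, pid); tuples unchanged.
Dept ⋈ ρ_{floor→floor2, dept→dept2}(Dept) (natural join on pid): {(1, bio, qa, 1, bio), (1, bio, qa, 2, fin), (1, bio, qa, 5, cs), (1, bio, qa, 7, rd), (2, fin, qa, 1, bio), (2, fin, qa, 2, fin), (2, fin, qa, 5, cs), (2, fin, qa, 7, rd), (4, p1, mkt, 4, p1), (4, p1, mkt, 7, cs), (4, p1, mkt, 7, p1), (5, cs, qa, 1, bio), (5, cs, qa, 2, fin), (5, cs, qa, 5, cs), (5, cs, qa, 7, rd), (7, cs, mkt, 4, p1), (7, cs, mkt, 7, cs), (7, cs, mkt, 7, p1), (7, p1, mkt, 4, p1), (7, p1, mkt, 7, cs), (7, p1, mkt, 7, p1), (7, rd, qa, 1, bio), (7, rd, qa, 2, fin), (7, rd, qa, 5, cs), (7, rd, qa, 7, rd)}
Selection floor > floor2: {(2, fin, qa, 1, bio), (5, cs, qa, 1, bio), (5, cs, qa, 2, fin), (7, cs, mkt, 4, p1), (7, p1, mkt, 4, p1), (7, rd, qa, 1, bio), (7, rd, qa, 2, fin), (7, rd, qa, 5, cs)}
Keep only column(s) dept2, floor (1 duplicate(s) eliminated): {(bio, 2), (bio, 5), (bio, 7), (cs, 7), (fin, 5), (fin, 7), (p1, 7)}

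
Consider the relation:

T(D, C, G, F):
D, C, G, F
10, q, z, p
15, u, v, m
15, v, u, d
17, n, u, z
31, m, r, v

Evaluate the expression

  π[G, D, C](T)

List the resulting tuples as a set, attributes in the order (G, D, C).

{(r, 31, m), (u, 15, v), (u, 17, n), (v, 15, u), (z, 10, q)}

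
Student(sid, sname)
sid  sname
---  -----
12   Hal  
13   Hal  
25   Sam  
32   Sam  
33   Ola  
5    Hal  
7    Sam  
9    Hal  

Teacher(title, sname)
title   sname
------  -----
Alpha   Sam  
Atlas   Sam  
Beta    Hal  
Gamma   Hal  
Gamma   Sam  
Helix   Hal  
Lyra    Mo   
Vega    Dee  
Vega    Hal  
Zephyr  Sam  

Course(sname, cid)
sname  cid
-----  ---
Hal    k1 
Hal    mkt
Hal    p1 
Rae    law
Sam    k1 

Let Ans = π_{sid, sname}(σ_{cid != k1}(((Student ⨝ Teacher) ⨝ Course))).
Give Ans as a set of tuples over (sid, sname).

{(12, Hal), (13, Hal), (5, Hal), (9, Hal)}

Student ⋈ Teacher (natural join on sname): {(12, Hal, Beta), (12, Hal, Gamma), (12, Hal, Helix), (12, Hal, Vega), (13, Hal, Beta), (13, Hal, Gamma), (13, Hal, Helix), (13, Hal, Vega), (25, Sam, Alpha), (25, Sam, Atlas), (25, Sam, Gamma), (25, Sam, Zephyr), (32, Sam, Alpha), (32, Sam, Atlas), (32, Sam, Gamma), (32, Sam, Zephyr), (5, Hal, Beta), (5, Hal, Gamma), (5, Hal, Helix), (5, Hal, Vega), (7, Sam, Alpha), (7, Sam, Atlas), (7, Sam, Gamma), (7, Sam, Zephyr), (9, Hal, Beta), (9, Hal, Gamma), (9, Hal, Helix), (9, Hal, Vega)}
(Student ⨝ Teacher) ⋈ Course (natural join on sname): {(12, Hal, Beta, k1), (12, Hal, Beta, mkt), (12, Hal, Beta, p1), (12, Hal, Gamma, k1), (12, Hal, Gamma, mkt), (12, Hal, Gamma, p1), (12, Hal, Helix, k1), (12, Hal, Helix, mkt), (12, Hal, Helix, p1), (12, Hal, Vega, k1), (12, Hal, Vega, mkt), (12, Hal, Vega, p1), (13, Hal, Beta, k1), (13, Hal, Beta, mkt), (13, Hal, Beta, p1), (13, Hal, Gamma, k1), (13, Hal, Gamma, mkt), (13, Hal, Gamma, p1), (13, Hal, Helix, k1), (13, Hal, Helix, mkt), (13, Hal, Helix, p1), (13, Hal, Vega, k1), (13, Hal, Vega, mkt), (13, Hal, Vega, p1), (25, Sam, Alpha, k1), (25, Sam, Atlas, k1), (25, Sam, Gamma, k1), (25, Sam, Zephyr, k1), (32, Sam, Alpha, k1), (32, Sam, Atlas, k1), (32, Sam, Gamma, k1), (32, Sam, Zephyr, k1), (5, Hal, Beta, k1), (5, Hal, Beta, mkt), (5, Hal, Beta, p1), (5, Hal, Gamma, k1), (5, Hal, Gamma, mkt), (5, Hal, Gamma, p1), (5, Hal, Helix, k1), (5, Hal, Helix, mkt), (5, Hal, Helix, p1), (5, Hal, Vega, k1), (5, Hal, Vega, mkt), (5, Hal, Vega, p1), (7, Sam, Alpha, k1), (7, Sam, Atlas, k1), (7, Sam, Gamma, k1), (7, Sam, Zephyr, k1), (9, Hal, Beta, k1), (9, Hal, Beta, mkt), (9, Hal, Beta, p1), (9, Hal, Gamma, k1), (9, Hal, Gamma, mkt), (9, Hal, Gamma, p1), (9, Hal, Helix, k1), (9, Hal, Helix, mkt), (9, Hal, Helix, p1), (9, Hal, Vega, k1), (9, Hal, Vega, mkt), (9, Hal, Vega, p1)}
σ[cid != k1]: keep tuples satisfying cid != k1 → {(12, Hal, Beta, mkt), (12, Hal, Beta, p1), (12, Hal, Gamma, mkt), (12, Hal, Gamma, p1), (12, Hal, Helix, mkt), (12, Hal, Helix, p1), (12, Hal, Vega, mkt), (12, Hal, Vega, p1), (13, Hal, Beta, mkt), (13, Hal, Beta, p1), (13, Hal, Gamma, mkt), (13, Hal, Gamma, p1), (13, Hal, Helix, mkt), (13, Hal, Helix, p1), (13, Hal, Vega, mkt), (13, Hal, Vega, p1), (5, Hal, Beta, mkt), (5, Hal, Beta, p1), (5, Hal, Gamma, mkt), (5, Hal, Gamma, p1), (5, Hal, Helix, mkt), (5, Hal, Helix, p1), (5, Hal, Vega, mkt), (5, Hal, Vega, p1), (9, Hal, Beta, mkt), (9, Hal, Beta, p1), (9, Hal, Gamma, mkt), (9, Hal, Gamma, p1), (9, Hal, Helix, mkt), (9, Hal, Helix, p1), (9, Hal, Vega, mkt), (9, Hal, Vega, p1)}
Keep only column(s) sid, sname (28 duplicate(s) eliminated): {(12, Hal), (13, Hal), (5, Hal), (9, Hal)}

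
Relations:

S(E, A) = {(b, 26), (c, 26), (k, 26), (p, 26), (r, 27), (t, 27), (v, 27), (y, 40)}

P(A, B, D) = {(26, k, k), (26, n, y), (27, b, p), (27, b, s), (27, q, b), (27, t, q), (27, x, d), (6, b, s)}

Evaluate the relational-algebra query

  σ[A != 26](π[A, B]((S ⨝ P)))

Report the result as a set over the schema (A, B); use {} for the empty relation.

{(27, b), (27, q), (27, t), (27, x)}

Natural join on A: {(b, 26, k, k), (b, 26, n, y), (c, 26, k, k), (c, 26, n, y), (k, 26, k, k), (k, 26, n, y), (p, 26, k, k), (p, 26, n, y), (r, 27, b, p), (r, 27, b, s), (r, 27, q, b), (r, 27, t, q), (r, 27, x, d), (t, 27, b, p), (t, 27, b, s), (t, 27, q, b), (t, 27, t, q), (t, 27, x, d), (v, 27, b, p), (v, 27, b, s), (v, 27, q, b), (v, 27, t, q), (v, 27, x, d)}
Projecting to A, B (17 duplicate(s) eliminated): {(26, k), (26, n), (27, b), (27, q), (27, t), (27, x)}
Selection A != 26: {(27, b), (27, q), (27, t), (27, x)}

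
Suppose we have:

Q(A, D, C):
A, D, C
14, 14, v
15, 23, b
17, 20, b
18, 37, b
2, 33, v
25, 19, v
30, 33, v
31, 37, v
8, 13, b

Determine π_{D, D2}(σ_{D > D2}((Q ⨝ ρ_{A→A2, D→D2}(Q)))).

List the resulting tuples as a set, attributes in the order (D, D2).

{(19, 14), (20, 13), (23, 13), (23, 20), (33, 14), (33, 19), (37, 13), (37, 14), (37, 19), (37, 20), (37, 23), (37, 33)}

ρ[A→A2, D→D2]: schema becomes (A2, D2, C); tuples unchanged.
Joining Q and ρ_{A→A2, D→D2}(Q) on C yields {(14, 14, v, 14, 14), (14, 14, v, 2, 33), (14, 14, v, 25, 19), (14, 14, v, 30, 33), (14, 14, v, 31, 37), (15, 23, b, 15, 23), (15, 23, b, 17, 20), (15, 23, b, 18, 37), (15, 23, b, 8, 13), (17, 20, b, 15, 23), (17, 20, b, 17, 20), (17, 20, b, 18, 37), (17, 20, b, 8, 13), (18, 37, b, 15, 23), (18, 37, b, 17, 20), (18, 37, b, 18, 37), (18, 37, b, 8, 13), (2, 33, v, 14, 14), (2, 33, v, 2, 33), (2, 33, v, 25, 19), (2, 33, v, 30, 33), (2, 33, v, 31, 37), (25, 19, v, 14, 14), (25, 19, v, 2, 33), (25, 19, v, 25, 19), (25, 19, v, 30, 33), (25, 19, v, 31, 37), (30, 33, v, 14, 14), (30, 33, v, 2, 33), (30, 33, v, 25, 19), (30, 33, v, 30, 33), (30, 33, v, 31, 37), (31, 37, v, 14, 14), (31, 37, v, 2, 33), (31, 37, v, 25, 19), (31, 37, v, 30, 33), (31, 37, v, 31, 37), (8, 13, b, 15, 23), (8, 13, b, 17, 20), (8, 13, b, 18, 37), (8, 13, b, 8, 13)}.
Apply σ_{D > D2}; surviving tuples: {(15, 23, b, 17, 20), (15, 23, b, 8, 13), (17, 20, b, 8, 13), (18, 37, b, 15, 23), (18, 37, b, 17, 20), (18, 37, b, 8, 13), (2, 33, v, 14, 14), (2, 33, v, 25, 19), (25, 19, v, 14, 14), (30, 33, v, 14, 14), (30, 33, v, 25, 19), (31, 37, v, 14, 14), (31, 37, v, 2, 33), (31, 37, v, 25, 19), (31, 37, v, 30, 33)}
π_{D, D2} gives {(19, 14), (20, 13), (23, 13), (23, 20), (33, 14), (33, 19), (37, 13), (37, 14), (37, 19), (37, 20), (37, 23), (37, 33)} (3 duplicate(s) eliminated).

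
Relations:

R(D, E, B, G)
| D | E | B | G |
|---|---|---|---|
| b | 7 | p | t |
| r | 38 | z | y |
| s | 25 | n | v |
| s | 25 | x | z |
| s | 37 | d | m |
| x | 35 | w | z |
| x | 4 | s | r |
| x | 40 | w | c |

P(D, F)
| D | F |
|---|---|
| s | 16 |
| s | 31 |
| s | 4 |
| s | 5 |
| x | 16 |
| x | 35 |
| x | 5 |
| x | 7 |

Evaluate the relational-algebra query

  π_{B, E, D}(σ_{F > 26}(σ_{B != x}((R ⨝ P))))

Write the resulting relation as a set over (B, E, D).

{(d, 37, s), (n, 25, s), (s, 4, x), (w, 35, x), (w, 40, x)}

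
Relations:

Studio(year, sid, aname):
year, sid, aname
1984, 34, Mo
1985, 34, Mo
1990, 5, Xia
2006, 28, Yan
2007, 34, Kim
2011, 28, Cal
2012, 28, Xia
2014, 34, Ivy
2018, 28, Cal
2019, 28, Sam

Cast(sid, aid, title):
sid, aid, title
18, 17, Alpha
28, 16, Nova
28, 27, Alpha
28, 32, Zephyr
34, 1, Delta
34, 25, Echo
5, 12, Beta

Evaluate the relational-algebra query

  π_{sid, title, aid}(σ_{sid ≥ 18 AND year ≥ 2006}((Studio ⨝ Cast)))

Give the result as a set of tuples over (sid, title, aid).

Studio ⋈ Cast (natural join on sid): {(1984, 34, Mo, 1, Delta), (1984, 34, Mo, 25, Echo), (1985, 34, Mo, 1, Delta), (1985, 34, Mo, 25, Echo), (1990, 5, Xia, 12, Beta), (2006, 28, Yan, 16, Nova), (2006, 28, Yan, 27, Alpha), (2006, 28, Yan, 32, Zephyr), (2007, 34, Kim, 1, Delta), (2007, 34, Kim, 25, Echo), (2011, 28, Cal, 16, Nova), (2011, 28, Cal, 27, Alpha), (2011, 28, Cal, 32, Zephyr), (2012, 28, Xia, 16, Nova), (2012, 28, Xia, 27, Alpha), (2012, 28, Xia, 32, Zephyr), (2014, 34, Ivy, 1, Delta), (2014, 34, Ivy, 25, Echo), (2018, 28, Cal, 16, Nova), (2018, 28, Cal, 27, Alpha), (2018, 28, Cal, 32, Zephyr), (2019, 28, Sam, 16, Nova), (2019, 28, Sam, 27, Alpha), (2019, 28, Sam, 32, Zephyr)}
Selection sid ≥ 18 AND year ≥ 2006: {(2006, 28, Yan, 16, Nova), (2006, 28, Yan, 27, Alpha), (2006, 28, Yan, 32, Zephyr), (2007, 34, Kim, 1, Delta), (2007, 34, Kim, 25, Echo), (2011, 28, Cal, 16, Nova), (2011, 28, Cal, 27, Alpha), (2011, 28, Cal, 32, Zephyr), (2012, 28, Xia, 16, Nova), (2012, 28, Xia, 27, Alpha), (2012, 28, Xia, 32, Zephyr), (2014, 34, Ivy, 1, Delta), (2014, 34, Ivy, 25, Echo), (2018, 28, Cal, 16, Nova), (2018, 28, Cal, 27, Alpha), (2018, 28, Cal, 32, Zephyr), (2019, 28, Sam, 16, Nova), (2019, 28, Sam, 27, Alpha), (2019, 28, Sam, 32, Zephyr)}
π[sid, title, aid]: project onto (sid, title, aid) (14 duplicate(s) eliminated) → {(28, Alpha, 27), (28, Nova, 16), (28, Zephyr, 32), (34, Delta, 1), (34, Echo, 25)}

{(28, Alpha, 27), (28, Nova, 16), (28, Zephyr, 32), (34, Delta, 1), (34, Echo, 25)}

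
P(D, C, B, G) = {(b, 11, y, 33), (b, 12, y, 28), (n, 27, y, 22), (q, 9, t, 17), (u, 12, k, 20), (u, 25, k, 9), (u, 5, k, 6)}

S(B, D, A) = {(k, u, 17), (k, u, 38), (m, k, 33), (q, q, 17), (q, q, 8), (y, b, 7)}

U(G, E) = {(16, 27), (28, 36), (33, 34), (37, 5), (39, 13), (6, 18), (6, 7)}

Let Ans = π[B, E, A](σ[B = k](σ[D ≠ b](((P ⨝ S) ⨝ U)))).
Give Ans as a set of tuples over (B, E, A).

P ⋈ S (natural join on D, B): {(b, 11, y, 33, 7), (b, 12, y, 28, 7), (u, 12, k, 20, 17), (u, 12, k, 20, 38), (u, 25, k, 9, 17), (u, 25, k, 9, 38), (u, 5, k, 6, 17), (u, 5, k, 6, 38)}
(P ⨝ S) ⋈ U (natural join on G): {(b, 11, y, 33, 7, 34), (b, 12, y, 28, 7, 36), (u, 5, k, 6, 17, 18), (u, 5, k, 6, 17, 7), (u, 5, k, 6, 38, 18), (u, 5, k, 6, 38, 7)}
Apply σ_{D ≠ b}; surviving tuples: {(u, 5, k, 6, 17, 18), (u, 5, k, 6, 17, 7), (u, 5, k, 6, 38, 18), (u, 5, k, 6, 38, 7)}
Apply σ_{B = k}; surviving tuples: {(u, 5, k, 6, 17, 18), (u, 5, k, 6, 17, 7), (u, 5, k, 6, 38, 18), (u, 5, k, 6, 38, 7)}
Keep only column(s) B, E, A: {(k, 18, 17), (k, 18, 38), (k, 7, 17), (k, 7, 38)}

{(k, 18, 17), (k, 18, 38), (k, 7, 17), (k, 7, 38)}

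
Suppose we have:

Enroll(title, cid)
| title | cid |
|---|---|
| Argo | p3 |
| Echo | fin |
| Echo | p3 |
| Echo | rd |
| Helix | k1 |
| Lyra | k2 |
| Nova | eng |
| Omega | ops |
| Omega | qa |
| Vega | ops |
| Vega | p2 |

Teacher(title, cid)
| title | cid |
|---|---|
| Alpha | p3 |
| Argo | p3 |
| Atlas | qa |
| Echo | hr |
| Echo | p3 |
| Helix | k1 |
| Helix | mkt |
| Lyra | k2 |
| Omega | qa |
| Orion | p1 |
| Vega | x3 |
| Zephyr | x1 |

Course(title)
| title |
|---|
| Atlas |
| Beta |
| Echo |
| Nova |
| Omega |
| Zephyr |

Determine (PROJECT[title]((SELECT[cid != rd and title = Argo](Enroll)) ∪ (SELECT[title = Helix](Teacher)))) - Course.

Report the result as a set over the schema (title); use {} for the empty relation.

{Argo, Helix}

Apply σ_{cid != rd and title = Argo}; surviving tuples: {(Argo, p3)}
Apply σ_{title = Helix}; surviving tuples: {(Helix, k1), (Helix, mkt)}
Set union of the two operands is {(Argo, p3), (Helix, k1), (Helix, mkt)}.
π_{title} gives {Argo, Helix} (1 duplicate(s) eliminated).
Set difference of the two operands is {Argo, Helix}.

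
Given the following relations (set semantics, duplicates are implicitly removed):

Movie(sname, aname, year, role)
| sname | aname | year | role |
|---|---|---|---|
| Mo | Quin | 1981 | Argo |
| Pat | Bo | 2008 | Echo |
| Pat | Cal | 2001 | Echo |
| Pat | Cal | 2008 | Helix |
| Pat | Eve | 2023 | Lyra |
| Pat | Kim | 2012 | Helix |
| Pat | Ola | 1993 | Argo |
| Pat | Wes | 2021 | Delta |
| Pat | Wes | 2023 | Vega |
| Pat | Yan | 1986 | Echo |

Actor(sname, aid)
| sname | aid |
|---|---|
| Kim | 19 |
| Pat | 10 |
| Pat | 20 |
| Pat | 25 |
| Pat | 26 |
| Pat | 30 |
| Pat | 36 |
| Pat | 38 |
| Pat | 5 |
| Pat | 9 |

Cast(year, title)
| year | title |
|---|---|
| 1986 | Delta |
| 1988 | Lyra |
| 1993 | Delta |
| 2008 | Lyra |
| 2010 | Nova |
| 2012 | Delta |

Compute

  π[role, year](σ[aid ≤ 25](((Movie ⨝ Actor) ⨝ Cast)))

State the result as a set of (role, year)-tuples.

{(Argo, 1993), (Echo, 1986), (Echo, 2008), (Helix, 2008), (Helix, 2012)}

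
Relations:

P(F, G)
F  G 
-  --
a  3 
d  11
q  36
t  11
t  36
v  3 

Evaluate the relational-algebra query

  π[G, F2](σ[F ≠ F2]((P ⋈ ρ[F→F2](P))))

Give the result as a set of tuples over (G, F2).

ρ[F→F2]: schema becomes (F2, G); tuples unchanged.
Joining P and ρ[F→F2](P) on G yields {(a, 3, a), (a, 3, v), (d, 11, d), (d, 11, t), (q, 36, q), (q, 36, t), (t, 11, d), (t, 11, t), (t, 36, q), (t, 36, t), (v, 3, a), (v, 3, v)}.
Filtering on F ≠ F2 leaves {(a, 3, v), (d, 11, t), (q, 36, t), (t, 11, d), (t, 36, q), (v, 3, a)}.
Keep only column(s) G, F2: {(11, d), (11, t), (3, a), (3, v), (36, q), (36, t)}

{(11, d), (11, t), (3, a), (3, v), (36, q), (36, t)}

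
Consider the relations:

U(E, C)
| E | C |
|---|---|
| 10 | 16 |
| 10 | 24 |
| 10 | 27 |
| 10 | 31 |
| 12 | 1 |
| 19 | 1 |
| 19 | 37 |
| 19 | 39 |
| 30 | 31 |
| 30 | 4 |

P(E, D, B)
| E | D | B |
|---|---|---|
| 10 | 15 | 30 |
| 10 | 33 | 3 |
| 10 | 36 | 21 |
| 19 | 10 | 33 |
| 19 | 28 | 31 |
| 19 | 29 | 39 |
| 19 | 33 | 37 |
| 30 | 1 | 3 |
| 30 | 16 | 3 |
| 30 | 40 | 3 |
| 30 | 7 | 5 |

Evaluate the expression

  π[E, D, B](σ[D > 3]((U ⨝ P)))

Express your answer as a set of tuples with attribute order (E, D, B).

U ⋈ P (natural join on E): {(10, 16, 15, 30), (10, 16, 33, 3), (10, 16, 36, 21), (10, 24, 15, 30), (10, 24, 33, 3), (10, 24, 36, 21), (10, 27, 15, 30), (10, 27, 33, 3), (10, 27, 36, 21), (10, 31, 15, 30), (10, 31, 33, 3), (10, 31, 36, 21), (19, 1, 10, 33), (19, 1, 28, 31), (19, 1, 29, 39), (19, 1, 33, 37), (19, 37, 10, 33), (19, 37, 28, 31), (19, 37, 29, 39), (19, 37, 33, 37), (19, 39, 10, 33), (19, 39, 28, 31), (19, 39, 29, 39), (19, 39, 33, 37), (30, 31, 1, 3), (30, 31, 16, 3), (30, 31, 40, 3), (30, 31, 7, 5), (30, 4, 1, 3), (30, 4, 16, 3), (30, 4, 40, 3), (30, 4, 7, 5)}
Filtering on D > 3 leaves {(10, 16, 15, 30), (10, 16, 33, 3), (10, 16, 36, 21), (10, 24, 15, 30), (10, 24, 33, 3), (10, 24, 36, 21), (10, 27, 15, 30), (10, 27, 33, 3), (10, 27, 36, 21), (10, 31, 15, 30), (10, 31, 33, 3), (10, 31, 36, 21), (19, 1, 10, 33), (19, 1, 28, 31), (19, 1, 29, 39), (19, 1, 33, 37), (19, 37, 10, 33), (19, 37, 28, 31), (19, 37, 29, 39), (19, 37, 33, 37), (19, 39, 10, 33), (19, 39, 28, 31), (19, 39, 29, 39), (19, 39, 33, 37), (30, 31, 16, 3), (30, 31, 40, 3), (30, 31, 7, 5), (30, 4, 16, 3), (30, 4, 40, 3), (30, 4, 7, 5)}.
Keep only column(s) E, D, B (20 duplicate(s) eliminated): {(10, 15, 30), (10, 33, 3), (10, 36, 21), (19, 10, 33), (19, 28, 31), (19, 29, 39), (19, 33, 37), (30, 16, 3), (30, 40, 3), (30, 7, 5)}

{(10, 15, 30), (10, 33, 3), (10, 36, 21), (19, 10, 33), (19, 28, 31), (19, 29, 39), (19, 33, 37), (30, 16, 3), (30, 40, 3), (30, 7, 5)}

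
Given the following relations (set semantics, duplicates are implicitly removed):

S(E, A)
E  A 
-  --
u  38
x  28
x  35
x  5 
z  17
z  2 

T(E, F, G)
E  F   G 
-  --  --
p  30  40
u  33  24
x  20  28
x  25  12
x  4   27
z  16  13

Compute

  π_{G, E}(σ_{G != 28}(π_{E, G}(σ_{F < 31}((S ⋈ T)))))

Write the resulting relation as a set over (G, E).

Joining S and T on E yields {(u, 38, 33, 24), (x, 28, 20, 28), (x, 28, 25, 12), (x, 28, 4, 27), (x, 35, 20, 28), (x, 35, 25, 12), (x, 35, 4, 27), (x, 5, 20, 28), (x, 5, 25, 12), (x, 5, 4, 27), (z, 17, 16, 13), (z, 2, 16, 13)}.
σ[F < 31]: keep tuples satisfying F < 31 → {(x, 28, 20, 28), (x, 28, 25, 12), (x, 28, 4, 27), (x, 35, 20, 28), (x, 35, 25, 12), (x, 35, 4, 27), (x, 5, 20, 28), (x, 5, 25, 12), (x, 5, 4, 27), (z, 17, 16, 13), (z, 2, 16, 13)}
Projecting to E, G (7 duplicate(s) eliminated): {(x, 12), (x, 27), (x, 28), (z, 13)}
σ[G != 28]: keep tuples satisfying G != 28 → {(x, 12), (x, 27), (z, 13)}
Projecting to G, E: {(12, x), (13, z), (27, x)}

{(12, x), (13, z), (27, x)}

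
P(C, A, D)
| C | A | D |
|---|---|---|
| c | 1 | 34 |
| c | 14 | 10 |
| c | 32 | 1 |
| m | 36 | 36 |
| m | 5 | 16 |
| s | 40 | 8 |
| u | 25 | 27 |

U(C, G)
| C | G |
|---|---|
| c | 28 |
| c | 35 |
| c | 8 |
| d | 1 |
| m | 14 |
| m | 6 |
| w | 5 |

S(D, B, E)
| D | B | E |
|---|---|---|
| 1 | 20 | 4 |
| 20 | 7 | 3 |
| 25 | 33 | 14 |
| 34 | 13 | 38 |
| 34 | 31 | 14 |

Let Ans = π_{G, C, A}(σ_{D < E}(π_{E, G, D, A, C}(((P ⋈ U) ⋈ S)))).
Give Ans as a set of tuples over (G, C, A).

{(28, c, 1), (28, c, 32), (35, c, 1), (35, c, 32), (8, c, 1), (8, c, 32)}

Natural join on C: {(c, 1, 34, 28), (c, 1, 34, 35), (c, 1, 34, 8), (c, 14, 10, 28), (c, 14, 10, 35), (c, 14, 10, 8), (c, 32, 1, 28), (c, 32, 1, 35), (c, 32, 1, 8), (m, 36, 36, 14), (m, 36, 36, 6), (m, 5, 16, 14), (m, 5, 16, 6)}
Natural join on D: {(c, 1, 34, 28, 13, 38), (c, 1, 34, 28, 31, 14), (c, 1, 34, 35, 13, 38), (c, 1, 34, 35, 31, 14), (c, 1, 34, 8, 13, 38), (c, 1, 34, 8, 31, 14), (c, 32, 1, 28, 20, 4), (c, 32, 1, 35, 20, 4), (c, 32, 1, 8, 20, 4)}
π[E, G, D, A, C]: project onto (E, G, D, A, C) → {(14, 28, 34, 1, c), (14, 35, 34, 1, c), (14, 8, 34, 1, c), (38, 28, 34, 1, c), (38, 35, 34, 1, c), (38, 8, 34, 1, c), (4, 28, 1, 32, c), (4, 35, 1, 32, c), (4, 8, 1, 32, c)}
Selection D < E: {(38, 28, 34, 1, c), (38, 35, 34, 1, c), (38, 8, 34, 1, c), (4, 28, 1, 32, c), (4, 35, 1, 32, c), (4, 8, 1, 32, c)}
π[G, C, A]: project onto (G, C, A) → {(28, c, 1), (28, c, 32), (35, c, 1), (35, c, 32), (8, c, 1), (8, c, 32)}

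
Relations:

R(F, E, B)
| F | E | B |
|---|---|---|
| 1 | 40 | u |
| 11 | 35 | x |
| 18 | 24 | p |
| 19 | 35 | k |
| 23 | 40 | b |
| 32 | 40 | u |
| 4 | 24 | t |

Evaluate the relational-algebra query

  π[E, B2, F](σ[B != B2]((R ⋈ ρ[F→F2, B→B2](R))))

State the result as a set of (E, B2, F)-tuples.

{(24, p, 4), (24, t, 18), (35, k, 11), (35, x, 19), (40, b, 1), (40, b, 32), (40, u, 23)}

ρ[F→F2, B→B2]: schema becomes (F2, E, B2); tuples unchanged.
R ⋈ ρ[F→F2, B→B2](R) (natural join on E): {(1, 40, u, 1, u), (1, 40, u, 23, b), (1, 40, u, 32, u), (11, 35, x, 11, x), (11, 35, x, 19, k), (18, 24, p, 18, p), (18, 24, p, 4, t), (19, 35, k, 11, x), (19, 35, k, 19, k), (23, 40, b, 1, u), (23, 40, b, 23, b), (23, 40, b, 32, u), (32, 40, u, 1, u), (32, 40, u, 23, b), (32, 40, u, 32, u), (4, 24, t, 18, p), (4, 24, t, 4, t)}
Selection B != B2: {(1, 40, u, 23, b), (11, 35, x, 19, k), (18, 24, p, 4, t), (19, 35, k, 11, x), (23, 40, b, 1, u), (23, 40, b, 32, u), (32, 40, u, 23, b), (4, 24, t, 18, p)}
π_{E, B2, F} gives {(24, p, 4), (24, t, 18), (35, k, 11), (35, x, 19), (40, b, 1), (40, b, 32), (40, u, 23)} (1 duplicate(s) eliminated).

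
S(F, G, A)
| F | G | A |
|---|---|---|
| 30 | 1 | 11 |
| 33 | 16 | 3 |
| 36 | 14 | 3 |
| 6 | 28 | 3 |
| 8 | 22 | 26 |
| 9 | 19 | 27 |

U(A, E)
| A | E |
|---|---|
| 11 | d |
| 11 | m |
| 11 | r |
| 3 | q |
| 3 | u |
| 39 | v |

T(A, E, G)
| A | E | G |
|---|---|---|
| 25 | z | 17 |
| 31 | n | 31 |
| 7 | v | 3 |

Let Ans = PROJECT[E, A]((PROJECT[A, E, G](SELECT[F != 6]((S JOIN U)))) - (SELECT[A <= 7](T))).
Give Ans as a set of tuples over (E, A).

Natural join on A: {(30, 1, 11, d), (30, 1, 11, m), (30, 1, 11, r), (33, 16, 3, q), (33, 16, 3, u), (36, 14, 3, q), (36, 14, 3, u), (6, 28, 3, q), (6, 28, 3, u)}
Filtering on F != 6 leaves {(30, 1, 11, d), (30, 1, 11, m), (30, 1, 11, r), (33, 16, 3, q), (33, 16, 3, u), (36, 14, 3, q), (36, 14, 3, u)}.
Keep only column(s) A, E, G: {(11, d, 1), (11, m, 1), (11, r, 1), (3, q, 14), (3, q, 16), (3, u, 14), (3, u, 16)}
Filtering on A <= 7 leaves {(7, v, 3)}.
Set difference of the two operands is {(11, d, 1), (11, m, 1), (11, r, 1), (3, q, 14), (3, q, 16), (3, u, 14), (3, u, 16)}.
Keep only column(s) E, A (2 duplicate(s) eliminated): {(d, 11), (m, 11), (q, 3), (r, 11), (u, 3)}

{(d, 11), (m, 11), (q, 3), (r, 11), (u, 3)}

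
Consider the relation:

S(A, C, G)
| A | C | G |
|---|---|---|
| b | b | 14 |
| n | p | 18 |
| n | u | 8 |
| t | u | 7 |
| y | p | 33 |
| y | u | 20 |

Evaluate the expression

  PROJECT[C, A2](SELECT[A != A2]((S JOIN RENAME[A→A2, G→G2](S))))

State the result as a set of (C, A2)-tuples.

{(p, n), (p, y), (u, n), (u, t), (u, y)}

ρ[A→A2, G→G2]: schema becomes (A2, C, G2); tuples unchanged.
S ⋈ RENAME[A→A2, G→G2](S) (natural join on C): {(b, b, 14, b, 14), (n, p, 18, n, 18), (n, p, 18, y, 33), (n, u, 8, n, 8), (n, u, 8, t, 7), (n, u, 8, y, 20), (t, u, 7, n, 8), (t, u, 7, t, 7), (t, u, 7, y, 20), (y, p, 33, n, 18), (y, p, 33, y, 33), (y, u, 20, n, 8), (y, u, 20, t, 7), (y, u, 20, y, 20)}
Apply σ_{A != A2}; surviving tuples: {(n, p, 18, y, 33), (n, u, 8, t, 7), (n, u, 8, y, 20), (t, u, 7, n, 8), (t, u, 7, y, 20), (y, p, 33, n, 18), (y, u, 20, n, 8), (y, u, 20, t, 7)}
π_{C, A2} gives {(p, n), (p, y), (u, n), (u, t), (u, y)} (3 duplicate(s) eliminated).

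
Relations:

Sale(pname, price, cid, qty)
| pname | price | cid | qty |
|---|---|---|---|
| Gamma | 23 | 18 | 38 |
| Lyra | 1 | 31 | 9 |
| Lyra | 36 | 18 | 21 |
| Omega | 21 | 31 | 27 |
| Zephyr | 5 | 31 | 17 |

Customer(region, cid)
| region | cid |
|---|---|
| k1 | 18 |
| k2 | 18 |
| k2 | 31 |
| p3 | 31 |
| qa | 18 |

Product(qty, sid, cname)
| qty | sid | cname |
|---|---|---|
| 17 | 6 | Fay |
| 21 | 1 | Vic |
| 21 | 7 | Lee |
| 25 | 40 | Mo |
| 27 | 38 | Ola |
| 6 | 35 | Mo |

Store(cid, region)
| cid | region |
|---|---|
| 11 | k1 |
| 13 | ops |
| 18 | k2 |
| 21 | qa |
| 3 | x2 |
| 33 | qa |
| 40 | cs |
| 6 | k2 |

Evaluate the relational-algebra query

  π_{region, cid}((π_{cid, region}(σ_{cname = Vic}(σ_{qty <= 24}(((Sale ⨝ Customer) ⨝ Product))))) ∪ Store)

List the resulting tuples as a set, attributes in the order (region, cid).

{(cs, 40), (k1, 11), (k1, 18), (k2, 18), (k2, 6), (ops, 13), (qa, 18), (qa, 21), (qa, 33), (x2, 3)}

Joining Sale and Customer on cid yields {(Gamma, 23, 18, 38, k1), (Gamma, 23, 18, 38, k2), (Gamma, 23, 18, 38, qa), (Lyra, 1, 31, 9, k2), (Lyra, 1, 31, 9, p3), (Lyra, 36, 18, 21, k1), (Lyra, 36, 18, 21, k2), (Lyra, 36, 18, 21, qa), (Omega, 21, 31, 27, k2), (Omega, 21, 31, 27, p3), (Zephyr, 5, 31, 17, k2), (Zephyr, 5, 31, 17, p3)}.
Joining (Sale ⨝ Customer) and Product on qty yields {(Lyra, 36, 18, 21, k1, 1, Vic), (Lyra, 36, 18, 21, k1, 7, Lee), (Lyra, 36, 18, 21, k2, 1, Vic), (Lyra, 36, 18, 21, k2, 7, Lee), (Lyra, 36, 18, 21, qa, 1, Vic), (Lyra, 36, 18, 21, qa, 7, Lee), (Omega, 21, 31, 27, k2, 38, Ola), (Omega, 21, 31, 27, p3, 38, Ola), (Zephyr, 5, 31, 17, k2, 6, Fay), (Zephyr, 5, 31, 17, p3, 6, Fay)}.
σ[qty <= 24]: keep tuples satisfying qty <= 24 → {(Lyra, 36, 18, 21, k1, 1, Vic), (Lyra, 36, 18, 21, k1, 7, Lee), (Lyra, 36, 18, 21, k2, 1, Vic), (Lyra, 36, 18, 21, k2, 7, Lee), (Lyra, 36, 18, 21, qa, 1, Vic), (Lyra, 36, 18, 21, qa, 7, Lee), (Zephyr, 5, 31, 17, k2, 6, Fay), (Zephyr, 5, 31, 17, p3, 6, Fay)}
σ[cname = Vic]: keep tuples satisfying cname = Vic → {(Lyra, 36, 18, 21, k1, 1, Vic), (Lyra, 36, 18, 21, k2, 1, Vic), (Lyra, 36, 18, 21, qa, 1, Vic)}
Projecting to cid, region: {(18, k1), (18, k2), (18, qa)}
Union: {(18, k1), (18, k2), (18, qa)} with {(11, k1), (13, ops), (18, k2), (21, qa), (3, x2), (33, qa), (40, cs), (6, k2)} → {(11, k1), (13, ops), (18, k1), (18, k2), (18, qa), (21, qa), (3, x2), (33, qa), (40, cs), (6, k2)}
Projecting to region, cid: {(cs, 40), (k1, 11), (k1, 18), (k2, 18), (k2, 6), (ops, 13), (qa, 18), (qa, 21), (qa, 33), (x2, 3)}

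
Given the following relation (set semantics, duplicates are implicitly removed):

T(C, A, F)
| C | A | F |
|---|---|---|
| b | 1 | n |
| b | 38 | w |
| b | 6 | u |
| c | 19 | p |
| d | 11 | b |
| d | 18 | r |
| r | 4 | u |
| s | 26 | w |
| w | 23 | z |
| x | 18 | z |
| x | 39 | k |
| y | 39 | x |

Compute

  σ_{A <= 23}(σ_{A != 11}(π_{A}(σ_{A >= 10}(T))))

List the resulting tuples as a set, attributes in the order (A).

{18, 19, 23}

Filtering on A >= 10 leaves {(b, 38, w), (c, 19, p), (d, 11, b), (d, 18, r), (s, 26, w), (w, 23, z), (x, 18, z), (x, 39, k), (y, 39, x)}.
π[A]: project onto (A) (2 duplicate(s) eliminated) → {11, 18, 19, 23, 26, 38, 39}
Filtering on A != 11 leaves {18, 19, 23, 26, 38, 39}.
Filtering on A <= 23 leaves {18, 19, 23}.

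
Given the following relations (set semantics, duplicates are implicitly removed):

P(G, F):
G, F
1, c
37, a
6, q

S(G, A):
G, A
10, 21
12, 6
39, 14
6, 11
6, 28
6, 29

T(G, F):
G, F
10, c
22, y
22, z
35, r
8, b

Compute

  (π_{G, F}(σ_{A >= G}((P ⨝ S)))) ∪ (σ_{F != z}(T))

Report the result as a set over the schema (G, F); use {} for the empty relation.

{(10, c), (22, y), (35, r), (6, q), (8, b)}

Joining P and S on G yields {(6, q, 11), (6, q, 28), (6, q, 29)}.
Apply σ_{A >= G}; surviving tuples: {(6, q, 11), (6, q, 28), (6, q, 29)}
π_{G, F} gives {(6, q)} (2 duplicate(s) eliminated).
Apply σ_{F != z}; surviving tuples: {(10, c), (22, y), (35, r), (8, b)}
Union: {(6, q)} with {(10, c), (22, y), (35, r), (8, b)} → {(10, c), (22, y), (35, r), (6, q), (8, b)}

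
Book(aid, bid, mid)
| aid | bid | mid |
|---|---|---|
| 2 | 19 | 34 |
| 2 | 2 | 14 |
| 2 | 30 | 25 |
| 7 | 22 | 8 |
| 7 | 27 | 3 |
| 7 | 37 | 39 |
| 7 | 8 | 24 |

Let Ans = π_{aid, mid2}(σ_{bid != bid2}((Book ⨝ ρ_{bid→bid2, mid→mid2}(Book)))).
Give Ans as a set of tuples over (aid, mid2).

{(2, 14), (2, 25), (2, 34), (7, 24), (7, 3), (7, 39), (7, 8)}

ρ[bid→bid2, mid→mid2]: schema becomes (aid, bid2, mid2); tuples unchanged.
Joining Book and ρ_{bid→bid2, mid→mid2}(Book) on aid yields {(2, 19, 34, 19, 34), (2, 19, 34, 2, 14), (2, 19, 34, 30, 25), (2, 2, 14, 19, 34), (2, 2, 14, 2, 14), (2, 2, 14, 30, 25), (2, 30, 25, 19, 34), (2, 30, 25, 2, 14), (2, 30, 25, 30, 25), (7, 22, 8, 22, 8), (7, 22, 8, 27, 3), (7, 22, 8, 37, 39), (7, 22, 8, 8, 24), (7, 27, 3, 22, 8), (7, 27, 3, 27, 3), (7, 27, 3, 37, 39), (7, 27, 3, 8, 24), (7, 37, 39, 22, 8), (7, 37, 39, 27, 3), (7, 37, 39, 37, 39), (7, 37, 39, 8, 24), (7, 8, 24, 22, 8), (7, 8, 24, 27, 3), (7, 8, 24, 37, 39), (7, 8, 24, 8, 24)}.
σ[bid != bid2]: keep tuples satisfying bid != bid2 → {(2, 19, 34, 2, 14), (2, 19, 34, 30, 25), (2, 2, 14, 19, 34), (2, 2, 14, 30, 25), (2, 30, 25, 19, 34), (2, 30, 25, 2, 14), (7, 22, 8, 27, 3), (7, 22, 8, 37, 39), (7, 22, 8, 8, 24), (7, 27, 3, 22, 8), (7, 27, 3, 37, 39), (7, 27, 3, 8, 24), (7, 37, 39, 22, 8), (7, 37, 39, 27, 3), (7, 37, 39, 8, 24), (7, 8, 24, 22, 8), (7, 8, 24, 27, 3), (7, 8, 24, 37, 39)}
Keep only column(s) aid, mid2 (11 duplicate(s) eliminated): {(2, 14), (2, 25), (2, 34), (7, 24), (7, 3), (7, 39), (7, 8)}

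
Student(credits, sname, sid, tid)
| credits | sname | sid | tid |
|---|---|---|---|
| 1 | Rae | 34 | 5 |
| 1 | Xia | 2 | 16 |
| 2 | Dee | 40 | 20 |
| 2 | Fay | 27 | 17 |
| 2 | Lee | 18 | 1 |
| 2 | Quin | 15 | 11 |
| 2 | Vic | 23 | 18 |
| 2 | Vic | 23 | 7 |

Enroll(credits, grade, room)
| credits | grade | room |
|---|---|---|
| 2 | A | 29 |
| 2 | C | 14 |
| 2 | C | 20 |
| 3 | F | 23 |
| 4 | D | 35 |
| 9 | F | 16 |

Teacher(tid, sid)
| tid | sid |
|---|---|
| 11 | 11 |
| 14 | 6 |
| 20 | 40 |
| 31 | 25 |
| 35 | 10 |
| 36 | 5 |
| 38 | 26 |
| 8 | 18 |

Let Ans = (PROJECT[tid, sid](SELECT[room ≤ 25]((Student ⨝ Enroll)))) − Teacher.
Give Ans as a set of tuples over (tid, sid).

Joining Student and Enroll on credits yields {(2, Dee, 40, 20, A, 29), (2, Dee, 40, 20, C, 14), (2, Dee, 40, 20, C, 20), (2, Fay, 27, 17, A, 29), (2, Fay, 27, 17, C, 14), (2, Fay, 27, 17, C, 20), (2, Lee, 18, 1, A, 29), (2, Lee, 18, 1, C, 14), (2, Lee, 18, 1, C, 20), (2, Quin, 15, 11, A, 29), (2, Quin, 15, 11, C, 14), (2, Quin, 15, 11, C, 20), (2, Vic, 23, 18, A, 29), (2, Vic, 23, 18, C, 14), (2, Vic, 23, 18, C, 20), (2, Vic, 23, 7, A, 29), (2, Vic, 23, 7, C, 14), (2, Vic, 23, 7, C, 20)}.
Selection room ≤ 25: {(2, Dee, 40, 20, C, 14), (2, Dee, 40, 20, C, 20), (2, Fay, 27, 17, C, 14), (2, Fay, 27, 17, C, 20), (2, Lee, 18, 1, C, 14), (2, Lee, 18, 1, C, 20), (2, Quin, 15, 11, C, 14), (2, Quin, 15, 11, C, 20), (2, Vic, 23, 18, C, 14), (2, Vic, 23, 18, C, 20), (2, Vic, 23, 7, C, 14), (2, Vic, 23, 7, C, 20)}
Keep only column(s) tid, sid (6 duplicate(s) eliminated): {(1, 18), (11, 15), (17, 27), (18, 23), (20, 40), (7, 23)}
Difference: {(1, 18), (11, 15), (17, 27), (18, 23), (20, 40), (7, 23)} with {(11, 11), (14, 6), (20, 40), (31, 25), (35, 10), (36, 5), (38, 26), (8, 18)} → {(1, 18), (11, 15), (17, 27), (18, 23), (7, 23)}

{(1, 18), (11, 15), (17, 27), (18, 23), (7, 23)}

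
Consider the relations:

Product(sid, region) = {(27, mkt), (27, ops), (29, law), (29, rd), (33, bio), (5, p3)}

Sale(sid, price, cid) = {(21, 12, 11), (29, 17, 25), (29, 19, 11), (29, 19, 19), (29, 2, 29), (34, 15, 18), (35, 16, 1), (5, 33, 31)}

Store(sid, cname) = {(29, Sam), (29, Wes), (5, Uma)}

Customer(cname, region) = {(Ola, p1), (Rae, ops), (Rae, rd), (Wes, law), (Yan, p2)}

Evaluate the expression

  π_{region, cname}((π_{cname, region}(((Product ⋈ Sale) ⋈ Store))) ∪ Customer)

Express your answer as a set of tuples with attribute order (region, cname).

Product ⋈ Sale (natural join on sid): {(29, law, 17, 25), (29, law, 19, 11), (29, law, 19, 19), (29, law, 2, 29), (29, rd, 17, 25), (29, rd, 19, 11), (29, rd, 19, 19), (29, rd, 2, 29), (5, p3, 33, 31)}
(Product ⋈ Sale) ⋈ Store (natural join on sid): {(29, law, 17, 25, Sam), (29, law, 17, 25, Wes), (29, law, 19, 11, Sam), (29, law, 19, 11, Wes), (29, law, 19, 19, Sam), (29, law, 19, 19, Wes), (29, law, 2, 29, Sam), (29, law, 2, 29, Wes), (29, rd, 17, 25, Sam), (29, rd, 17, 25, Wes), (29, rd, 19, 11, Sam), (29, rd, 19, 11, Wes), (29, rd, 19, 19, Sam), (29, rd, 19, 19, Wes), (29, rd, 2, 29, Sam), (29, rd, 2, 29, Wes), (5, p3, 33, 31, Uma)}
Projecting to cname, region (12 duplicate(s) eliminated): {(Sam, law), (Sam, rd), (Uma, p3), (Wes, law), (Wes, rd)}
Taking the union: {(Ola, p1), (Rae, ops), (Rae, rd), (Sam, law), (Sam, rd), (Uma, p3), (Wes, law), (Wes, rd), (Yan, p2)}
Projecting to region, cname: {(law, Sam), (law, Wes), (ops, Rae), (p1, Ola), (p2, Yan), (p3, Uma), (rd, Rae), (rd, Sam), (rd, Wes)}

{(law, Sam), (law, Wes), (ops, Rae), (p1, Ola), (p2, Yan), (p3, Uma), (rd, Rae), (rd, Sam), (rd, Wes)}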